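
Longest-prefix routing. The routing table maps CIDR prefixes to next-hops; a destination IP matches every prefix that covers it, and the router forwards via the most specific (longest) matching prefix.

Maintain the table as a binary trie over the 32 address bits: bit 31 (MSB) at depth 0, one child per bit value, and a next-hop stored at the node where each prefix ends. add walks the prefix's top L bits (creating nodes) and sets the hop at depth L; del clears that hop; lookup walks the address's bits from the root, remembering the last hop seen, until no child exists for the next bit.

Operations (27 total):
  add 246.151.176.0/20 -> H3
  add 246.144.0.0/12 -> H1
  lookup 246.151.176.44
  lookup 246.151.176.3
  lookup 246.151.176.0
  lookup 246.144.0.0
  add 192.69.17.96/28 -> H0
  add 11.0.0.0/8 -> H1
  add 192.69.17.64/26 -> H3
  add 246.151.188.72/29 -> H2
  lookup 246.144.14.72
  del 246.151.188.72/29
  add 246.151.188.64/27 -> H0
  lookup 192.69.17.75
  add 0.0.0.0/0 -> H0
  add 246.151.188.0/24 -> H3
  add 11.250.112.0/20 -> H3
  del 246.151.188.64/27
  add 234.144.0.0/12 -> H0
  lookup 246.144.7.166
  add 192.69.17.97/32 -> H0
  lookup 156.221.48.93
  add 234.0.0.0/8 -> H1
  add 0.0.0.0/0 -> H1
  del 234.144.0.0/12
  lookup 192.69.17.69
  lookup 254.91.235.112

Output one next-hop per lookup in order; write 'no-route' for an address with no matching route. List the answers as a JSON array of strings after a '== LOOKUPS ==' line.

Trace:
  + 246.151.176.0/20 (H3) depth=20
  + 246.144.0.0/12 (H1) depth=12
  Q 246.151.176.44: descend 11110110100101111011 ; hops seen [H1,H3] ; pick H3
  Q 246.151.176.3: descend 11110110100101111011 ; hops seen [H1,H3] ; pick H3
  Q 246.151.176.0: descend 11110110100101111011 ; hops seen [H1,H3] ; pick H3
  Q 246.144.0.0: descend 1111011010010 ; hops seen [H1] ; pick H1
  + 192.69.17.96/28 (H0) depth=28
  + 11.0.0.0/8 (H1) depth=8
  + 192.69.17.64/26 (H3) depth=26
  + 246.151.188.72/29 (H2) depth=29
  Q 246.144.14.72: descend 1111011010010 ; hops seen [H1] ; pick H1
  - 246.151.188.72/29 clear@29
  + 246.151.188.64/27 (H0) depth=27
  Q 192.69.17.75: descend 11000000010001010001000101 ; hops seen [H3] ; pick H3
  + 0.0.0.0/0 (H0) depth=0
  + 246.151.188.0/24 (H3) depth=24
  + 11.250.112.0/20 (H3) depth=20
  - 246.151.188.64/27 clear@27
  + 234.144.0.0/12 (H0) depth=12
  Q 246.144.7.166: descend 1111011010010 ; hops seen [H0,H1] ; pick H1
  + 192.69.17.97/32 (H0) depth=32
  Q 156.221.48.93: descend 1 ; hops seen [H0] ; pick H0
  + 234.0.0.0/8 (H1) depth=8
  + 0.0.0.0/0 (H1) depth=0
  - 234.144.0.0/12 clear@12
  Q 192.69.17.69: descend 11000000010001010001000101 ; hops seen [H1,H3] ; pick H3
  Q 254.91.235.112: descend 1111 ; hops seen [H1] ; pick H1

== LOOKUPS ==
["H3","H3","H3","H1","H1","H3","H1","H0","H3","H1"]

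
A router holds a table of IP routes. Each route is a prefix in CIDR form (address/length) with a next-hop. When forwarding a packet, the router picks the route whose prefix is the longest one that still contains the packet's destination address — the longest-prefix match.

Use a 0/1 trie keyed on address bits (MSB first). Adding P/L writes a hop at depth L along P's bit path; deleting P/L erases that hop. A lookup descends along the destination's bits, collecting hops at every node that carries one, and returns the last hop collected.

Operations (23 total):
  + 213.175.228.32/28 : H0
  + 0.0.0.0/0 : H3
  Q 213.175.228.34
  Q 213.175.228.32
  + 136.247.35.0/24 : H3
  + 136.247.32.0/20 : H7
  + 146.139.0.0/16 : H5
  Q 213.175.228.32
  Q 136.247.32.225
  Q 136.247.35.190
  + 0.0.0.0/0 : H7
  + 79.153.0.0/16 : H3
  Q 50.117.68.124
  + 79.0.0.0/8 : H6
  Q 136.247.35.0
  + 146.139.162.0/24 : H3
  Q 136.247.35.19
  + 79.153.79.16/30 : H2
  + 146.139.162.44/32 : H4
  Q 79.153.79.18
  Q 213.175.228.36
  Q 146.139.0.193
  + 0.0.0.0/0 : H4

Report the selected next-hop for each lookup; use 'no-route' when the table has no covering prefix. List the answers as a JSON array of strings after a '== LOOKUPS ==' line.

Trace:
  + 213.175.228.32/28 (H0) depth=28
  + 0.0.0.0/0 (H3) depth=0
  ? 213.175.228.34  path d0:H3→d1:-→d2:-→d3:-→d4:-→d5:-→d6:-→d7:-→d8:-→d9:-→d10:-→d11:-→d12:-→d13:-→d14:-→d15:-→d16:-→d17:-→d18:-→d19:-→d20:-→d21:-→d22:-→d23:-→d24:-→d25:-→d26:-→d27:-→d28:H0  best=H0
  ? 213.175.228.32  path d0:H3→d1:-→d2:-→d3:-→d4:-→d5:-→d6:-→d7:-→d8:-→d9:-→d10:-→d11:-→d12:-→d13:-→d14:-→d15:-→d16:-→d17:-→d18:-→d19:-→d20:-→d21:-→d22:-→d23:-→d24:-→d25:-→d26:-→d27:-→d28:H0  best=H0
  + 136.247.35.0/24 (H3) depth=24
  + 136.247.32.0/20 (H7) depth=20
  + 146.139.0.0/16 (H5) depth=16
  ? 213.175.228.32  path d0:H3→d1:-→d2:-→d3:-→d4:-→d5:-→d6:-→d7:-→d8:-→d9:-→d10:-→d11:-→d12:-→d13:-→d14:-→d15:-→d16:-→d17:-→d18:-→d19:-→d20:-→d21:-→d22:-→d23:-→d24:-→d25:-→d26:-→d27:-→d28:H0  best=H0
  ? 136.247.32.225  path d0:H3→d1:-→d2:-→d3:-→d4:-→d5:-→d6:-→d7:-→d8:-→d9:-→d10:-→d11:-→d12:-→d13:-→d14:-→d15:-→d16:-→d17:-→d18:-→d19:-→d20:H7→d21:-→d22:-  best=H7
  ? 136.247.35.190  path d0:H3→d1:-→d2:-→d3:-→d4:-→d5:-→d6:-→d7:-→d8:-→d9:-→d10:-→d11:-→d12:-→d13:-→d14:-→d15:-→d16:-→d17:-→d18:-→d19:-→d20:H7→d21:-→d22:-→d23:-→d24:H3  best=H3
  + 0.0.0.0/0 (H7) depth=0
  + 79.153.0.0/16 (H3) depth=16
  ? 50.117.68.124  path d0:H7→d1:-  best=H7
  + 79.0.0.0/8 (H6) depth=8
  ? 136.247.35.0  path d0:H7→d1:-→d2:-→d3:-→d4:-→d5:-→d6:-→d7:-→d8:-→d9:-→d10:-→d11:-→d12:-→d13:-→d14:-→d15:-→d16:-→d17:-→d18:-→d19:-→d20:H7→d21:-→d22:-→d23:-→d24:H3  best=H3
  + 146.139.162.0/24 (H3) depth=24
  ? 136.247.35.19  path d0:H7→d1:-→d2:-→d3:-→d4:-→d5:-→d6:-→d7:-→d8:-→d9:-→d10:-→d11:-→d12:-→d13:-→d14:-→d15:-→d16:-→d17:-→d18:-→d19:-→d20:H7→d21:-→d22:-→d23:-→d24:H3  best=H3
  + 79.153.79.16/30 (H2) depth=30
  + 146.139.162.44/32 (H4) depth=32
  ? 79.153.79.18  path d0:H7→d1:-→d2:-→d3:-→d4:-→d5:-→d6:-→d7:-→d8:H6→d9:-→d10:-→d11:-→d12:-→d13:-→d14:-→d15:-→d16:H3→d17:-→d18:-→d19:-→d20:-→d21:-→d22:-→d23:-→d24:-→d25:-→d26:-→d27:-→d28:-→d29:-→d30:H2  best=H2
  ? 213.175.228.36  path d0:H7→d1:-→d2:-→d3:-→d4:-→d5:-→d6:-→d7:-→d8:-→d9:-→d10:-→d11:-→d12:-→d13:-→d14:-→d15:-→d16:-→d17:-→d18:-→d19:-→d20:-→d21:-→d22:-→d23:-→d24:-→d25:-→d26:-→d27:-→d28:H0  best=H0
  ? 146.139.0.193  path d0:H7→d1:-→d2:-→d3:-→d4:-→d5:-→d6:-→d7:-→d8:-→d9:-→d10:-→d11:-→d12:-→d13:-→d14:-→d15:-→d16:H5  best=H5
  + 0.0.0.0/0 (H4) depth=0

== LOOKUPS ==
["H0","H0","H0","H7","H3","H7","H3","H3","H2","H0","H5"]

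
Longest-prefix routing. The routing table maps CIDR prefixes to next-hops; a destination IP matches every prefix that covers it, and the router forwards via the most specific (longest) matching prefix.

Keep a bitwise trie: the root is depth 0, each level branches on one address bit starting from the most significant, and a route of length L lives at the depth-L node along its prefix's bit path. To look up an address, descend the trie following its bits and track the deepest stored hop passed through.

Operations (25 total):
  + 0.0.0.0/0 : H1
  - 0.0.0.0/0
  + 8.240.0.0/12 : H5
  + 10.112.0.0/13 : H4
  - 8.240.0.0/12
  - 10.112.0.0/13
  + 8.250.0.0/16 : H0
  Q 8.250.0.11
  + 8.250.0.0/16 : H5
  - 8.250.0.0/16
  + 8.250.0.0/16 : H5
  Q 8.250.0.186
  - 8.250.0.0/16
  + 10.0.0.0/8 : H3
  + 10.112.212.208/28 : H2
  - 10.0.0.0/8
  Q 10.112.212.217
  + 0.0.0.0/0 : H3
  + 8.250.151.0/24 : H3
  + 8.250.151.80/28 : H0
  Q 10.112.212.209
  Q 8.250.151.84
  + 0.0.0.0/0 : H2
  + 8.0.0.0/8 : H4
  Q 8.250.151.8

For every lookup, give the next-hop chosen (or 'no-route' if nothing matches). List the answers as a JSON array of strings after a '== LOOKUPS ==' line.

Process each operation:
  + 0.0.0.0/0 (H1) depth=0
  - 0.0.0.0/0 clear@0
  + 8.240.0.0/12 (H5) depth=12
  + 10.112.0.0/13 (H4) depth=13
  - 8.240.0.0/12 clear@12
  - 10.112.0.0/13 clear@13
  + 8.250.0.0/16 (H0) depth=16
  Q 8.250.0.11: descend 0000100011111010 ; hops seen [H0] ; pick H0
  + 8.250.0.0/16 (H5) depth=16
  - 8.250.0.0/16 clear@16
  + 8.250.0.0/16 (H5) depth=16
  Q 8.250.0.186: descend 0000100011111010 ; hops seen [H5] ; pick H5
  - 8.250.0.0/16 clear@16
  + 10.0.0.0/8 (H3) depth=8
  + 10.112.212.208/28 (H2) depth=28
  - 10.0.0.0/8 clear@8
  Q 10.112.212.217: descend 0000101001110000110101001101 ; hops seen [H2] ; pick H2
  + 0.0.0.0/0 (H3) depth=0
  + 8.250.151.0/24 (H3) depth=24
  + 8.250.151.80/28 (H0) depth=28
  Q 10.112.212.209: descend 0000101001110000110101001101 ; hops seen [H3,H2] ; pick H2
  Q 8.250.151.84: descend 0000100011111010100101110101 ; hops seen [H3,H3,H0] ; pick H0
  + 0.0.0.0/0 (H2) depth=0
  + 8.0.0.0/8 (H4) depth=8
  Q 8.250.151.8: descend 0000100011111010100101110 ; hops seen [H2,H4,H3] ; pick H3

== LOOKUPS ==
["H0","H5","H2","H2","H0","H3"]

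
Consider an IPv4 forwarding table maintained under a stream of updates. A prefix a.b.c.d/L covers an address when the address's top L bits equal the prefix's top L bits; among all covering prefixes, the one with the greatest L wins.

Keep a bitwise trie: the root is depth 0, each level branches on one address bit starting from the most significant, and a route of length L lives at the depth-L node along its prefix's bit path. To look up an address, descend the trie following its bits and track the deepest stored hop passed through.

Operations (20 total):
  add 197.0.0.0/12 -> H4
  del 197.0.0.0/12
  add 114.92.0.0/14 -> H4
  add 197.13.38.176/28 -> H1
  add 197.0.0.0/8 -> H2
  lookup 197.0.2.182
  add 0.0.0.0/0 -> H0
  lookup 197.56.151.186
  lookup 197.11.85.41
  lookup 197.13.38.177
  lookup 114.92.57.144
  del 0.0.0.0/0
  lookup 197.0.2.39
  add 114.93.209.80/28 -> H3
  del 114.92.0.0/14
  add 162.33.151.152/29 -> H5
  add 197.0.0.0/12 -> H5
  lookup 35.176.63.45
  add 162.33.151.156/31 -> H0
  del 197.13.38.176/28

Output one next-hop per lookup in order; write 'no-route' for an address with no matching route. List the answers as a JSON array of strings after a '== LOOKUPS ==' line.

Process each operation:
  add 197.0.0.0/12 -> H4 at depth 12
  del 197.0.0.0/12 (clear depth 12)
  add 114.92.0.0/14 -> H4 at depth 14
  add 197.13.38.176/28 -> H1 at depth 28
  add 197.0.0.0/8 -> H2 at depth 8
  lookup 197.0.2.182: bits 110001010000 walk d0:-→d1:-→d2:-→d3:-→d4:-→d5:-→d6:-→d7:-→d8:H2→d9:-→d10:-→d11:-→d12:- -> H2
  add 0.0.0.0/0 -> H0 at depth 0
  lookup 197.56.151.186: bits 1100010100 walk d0:H0→d1:-→d2:-→d3:-→d4:-→d5:-→d6:-→d7:-→d8:H2→d9:-→d10:- -> H2
  lookup 197.11.85.41: bits 1100010100001 walk d0:H0→d1:-→d2:-→d3:-→d4:-→d5:-→d6:-→d7:-→d8:H2→d9:-→d10:-→d11:-→d12:-→d13:- -> H2
  lookup 197.13.38.177: bits 1100010100001101001001101011 walk d0:H0→d1:-→d2:-→d3:-→d4:-→d5:-→d6:-→d7:-→d8:H2→d9:-→d10:-→d11:-→d12:-→d13:-→d14:-→d15:-→d16:-→d17:-→d18:-→d19:-→d20:-→d21:-→d22:-→d23:-→d24:-→d25:-→d26:-→d27:-→d28:H1 -> H1
  lookup 114.92.57.144: bits 01110010010111 walk d0:H0→d1:-→d2:-→d3:-→d4:-→d5:-→d6:-→d7:-→d8:-→d9:-→d10:-→d11:-→d12:-→d13:-→d14:H4 -> H4
  del 0.0.0.0/0 (clear depth 0)
  lookup 197.0.2.39: bits 110001010000 walk d0:-→d1:-→d2:-→d3:-→d4:-→d5:-→d6:-→d7:-→d8:H2→d9:-→d10:-→d11:-→d12:- -> H2
  add 114.93.209.80/28 -> H3 at depth 28
  del 114.92.0.0/14 (clear depth 14)
  add 162.33.151.152/29 -> H5 at depth 29
  add 197.0.0.0/12 -> H5 at depth 12
  lookup 35.176.63.45: bits 0 walk d0:-→d1:- -> no-route
  add 162.33.151.156/31 -> H0 at depth 31
  del 197.13.38.176/28 (clear depth 28)

== LOOKUPS ==
["H2","H2","H2","H1","H4","H2","no-route"]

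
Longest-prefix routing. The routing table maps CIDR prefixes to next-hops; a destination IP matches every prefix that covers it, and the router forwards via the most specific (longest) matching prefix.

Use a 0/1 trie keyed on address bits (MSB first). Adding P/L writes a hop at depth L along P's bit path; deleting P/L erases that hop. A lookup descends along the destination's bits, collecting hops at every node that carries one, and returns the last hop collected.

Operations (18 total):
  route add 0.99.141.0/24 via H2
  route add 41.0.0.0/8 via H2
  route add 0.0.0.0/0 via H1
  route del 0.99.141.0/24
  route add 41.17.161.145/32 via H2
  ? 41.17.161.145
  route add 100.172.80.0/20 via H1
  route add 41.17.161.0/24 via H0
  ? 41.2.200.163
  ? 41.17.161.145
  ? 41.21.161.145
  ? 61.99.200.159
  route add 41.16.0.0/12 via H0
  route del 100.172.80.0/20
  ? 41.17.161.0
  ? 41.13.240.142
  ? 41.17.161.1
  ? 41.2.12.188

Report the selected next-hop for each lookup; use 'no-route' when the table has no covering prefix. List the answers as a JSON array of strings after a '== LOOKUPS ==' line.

Apply in order:
  add 0.99.141.0/24 -> H2 at depth 24
  add 41.0.0.0/8 -> H2 at depth 8
  add 0.0.0.0/0 -> H1 at depth 0
  - 0.99.141.0/24 clear@24
  add 41.17.161.145/32 -> H2 at depth 32
  lookup 41.17.161.145: bits 00101001000100011010000110010001 walk d0:H1→d1:-→d2:-→d3:-→d4:-→d5:-→d6:-→d7:-→d8:H2→d9:-→d10:-→d11:-→d12:-→d13:-→d14:-→d15:-→d16:-→d17:-→d18:-→d19:-→d20:-→d21:-→d22:-→d23:-→d24:-→d25:-→d26:-→d27:-→d28:-→d29:-→d30:-→d31:-→d32:H2 -> H2
  add 100.172.80.0/20 -> H1 at depth 20
  add 41.17.161.0/24 -> H0 at depth 24
  lookup 41.2.200.163: bits 00101001000 walk d0:H1→d1:-→d2:-→d3:-→d4:-→d5:-→d6:-→d7:-→d8:H2→d9:-→d10:-→d11:- -> H2
  lookup 41.17.161.145: bits 00101001000100011010000110010001 walk d0:H1→d1:-→d2:-→d3:-→d4:-→d5:-→d6:-→d7:-→d8:H2→d9:-→d10:-→d11:-→d12:-→d13:-→d14:-→d15:-→d16:-→d17:-→d18:-→d19:-→d20:-→d21:-→d22:-→d23:-→d24:H0→d25:-→d26:-→d27:-→d28:-→d29:-→d30:-→d31:-→d32:H2 -> H2
  lookup 41.21.161.145: bits 0010100100010 walk d0:H1→d1:-→d2:-→d3:-→d4:-→d5:-→d6:-→d7:-→d8:H2→d9:-→d10:-→d11:-→d12:-→d13:- -> H2
  lookup 61.99.200.159: bits 001 walk d0:H1→d1:-→d2:-→d3:- -> H1
  add 41.16.0.0/12 -> H0 at depth 12
  - 100.172.80.0/20 clear@20
  lookup 41.17.161.0: bits 001010010001000110100001 walk d0:H1→d1:-→d2:-→d3:-→d4:-→d5:-→d6:-→d7:-→d8:H2→d9:-→d10:-→d11:-→d12:H0→d13:-→d14:-→d15:-→d16:-→d17:-→d18:-→d19:-→d20:-→d21:-→d22:-→d23:-→d24:H0 -> H0
  lookup 41.13.240.142: bits 00101001000 walk d0:H1→d1:-→d2:-→d3:-→d4:-→d5:-→d6:-→d7:-→d8:H2→d9:-→d10:-→d11:- -> H2
  lookup 41.17.161.1: bits 001010010001000110100001 walk d0:H1→d1:-→d2:-→d3:-→d4:-→d5:-→d6:-→d7:-→d8:H2→d9:-→d10:-→d11:-→d12:H0→d13:-→d14:-→d15:-→d16:-→d17:-→d18:-→d19:-→d20:-→d21:-→d22:-→d23:-→d24:H0 -> H0
  lookup 41.2.12.188: bits 00101001000 walk d0:H1→d1:-→d2:-→d3:-→d4:-→d5:-→d6:-→d7:-→d8:H2→d9:-→d10:-→d11:- -> H2

== LOOKUPS ==
["H2","H2","H2","H2","H1","H0","H2","H0","H2"]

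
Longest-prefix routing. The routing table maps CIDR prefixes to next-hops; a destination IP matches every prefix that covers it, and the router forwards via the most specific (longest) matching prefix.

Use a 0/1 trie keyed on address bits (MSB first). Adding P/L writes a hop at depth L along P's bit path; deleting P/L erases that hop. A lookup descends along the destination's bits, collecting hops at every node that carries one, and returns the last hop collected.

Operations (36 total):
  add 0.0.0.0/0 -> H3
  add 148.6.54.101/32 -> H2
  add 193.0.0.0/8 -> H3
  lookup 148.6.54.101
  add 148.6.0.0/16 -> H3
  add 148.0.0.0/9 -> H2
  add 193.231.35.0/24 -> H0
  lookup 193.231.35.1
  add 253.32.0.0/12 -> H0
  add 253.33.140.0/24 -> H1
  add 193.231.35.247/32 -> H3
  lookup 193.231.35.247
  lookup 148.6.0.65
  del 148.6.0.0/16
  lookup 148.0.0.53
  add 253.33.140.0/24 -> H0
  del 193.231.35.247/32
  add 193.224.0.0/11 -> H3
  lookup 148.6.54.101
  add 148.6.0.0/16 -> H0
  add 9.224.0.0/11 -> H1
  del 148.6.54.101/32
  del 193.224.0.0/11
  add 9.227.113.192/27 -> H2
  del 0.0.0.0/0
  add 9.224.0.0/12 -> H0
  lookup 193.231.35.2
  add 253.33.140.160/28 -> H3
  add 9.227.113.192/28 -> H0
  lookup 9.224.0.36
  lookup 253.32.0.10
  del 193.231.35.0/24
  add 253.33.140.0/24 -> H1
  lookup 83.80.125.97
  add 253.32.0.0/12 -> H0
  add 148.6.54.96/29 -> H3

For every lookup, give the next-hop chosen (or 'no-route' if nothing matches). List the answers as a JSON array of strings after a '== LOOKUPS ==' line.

Apply in order:
  add 0.0.0.0/0 -> H3 at depth 0
  add 148.6.54.101/32 -> H2 at depth 32
  add 193.0.0.0/8 -> H3 at depth 8
  lookup 148.6.54.101: bits 10010100000001100011011001100101 walk d0:H3→d1:-→d2:-→d3:-→d4:-→d5:-→d6:-→d7:-→d8:-→d9:-→d10:-→d11:-→d12:-→d13:-→d14:-→d15:-→d16:-→d17:-→d18:-→d19:-→d20:-→d21:-→d22:-→d23:-→d24:-→d25:-→d26:-→d27:-→d28:-→d29:-→d30:-→d31:-→d32:H2 -> H2
  add 148.6.0.0/16 -> H3 at depth 16
  add 148.0.0.0/9 -> H2 at depth 9
  add 193.231.35.0/24 -> H0 at depth 24
  lookup 193.231.35.1: bits 110000011110011100100011 walk d0:H3→d1:-→d2:-→d3:-→d4:-→d5:-→d6:-→d7:-→d8:H3→d9:-→d10:-→d11:-→d12:-→d13:-→d14:-→d15:-→d16:-→d17:-→d18:-→d19:-→d20:-→d21:-→d22:-→d23:-→d24:H0 -> H0
  add 253.32.0.0/12 -> H0 at depth 12
  add 253.33.140.0/24 -> H1 at depth 24
  add 193.231.35.247/32 -> H3 at depth 32
  lookup 193.231.35.247: bits 11000001111001110010001111110111 walk d0:H3→d1:-→d2:-→d3:-→d4:-→d5:-→d6:-→d7:-→d8:H3→d9:-→d10:-→d11:-→d12:-→d13:-→d14:-→d15:-→d16:-→d17:-→d18:-→d19:-→d20:-→d21:-→d22:-→d23:-→d24:H0→d25:-→d26:-→d27:-→d28:-→d29:-→d30:-→d31:-→d32:H3 -> H3
  lookup 148.6.0.65: bits 100101000000011000 walk d0:H3→d1:-→d2:-→d3:-→d4:-→d5:-→d6:-→d7:-→d8:-→d9:H2→d10:-→d11:-→d12:-→d13:-→d14:-→d15:-→d16:H3→d17:-→d18:- -> H3
  - 148.6.0.0/16 clear@16
  lookup 148.0.0.53: bits 1001010000000 walk d0:H3→d1:-→d2:-→d3:-→d4:-→d5:-→d6:-→d7:-→d8:-→d9:H2→d10:-→d11:-→d12:-→d13:- -> H2
  add 253.33.140.0/24 -> H0 at depth 24
  - 193.231.35.247/32 clear@32
  add 193.224.0.0/11 -> H3 at depth 11
  lookup 148.6.54.101: bits 10010100000001100011011001100101 walk d0:H3→d1:-→d2:-→d3:-→d4:-→d5:-→d6:-→d7:-→d8:-→d9:H2→d10:-→d11:-→d12:-→d13:-→d14:-→d15:-→d16:-→d17:-→d18:-→d19:-→d20:-→d21:-→d22:-→d23:-→d24:-→d25:-→d26:-→d27:-→d28:-→d29:-→d30:-→d31:-→d32:H2 -> H2
  add 148.6.0.0/16 -> H0 at depth 16
  add 9.224.0.0/11 -> H1 at depth 11
  - 148.6.54.101/32 clear@32
  - 193.224.0.0/11 clear@11
  add 9.227.113.192/27 -> H2 at depth 27
  - 0.0.0.0/0 clear@0
  add 9.224.0.0/12 -> H0 at depth 12
  lookup 193.231.35.2: bits 110000011110011100100011 walk d0:-→d1:-→d2:-→d3:-→d4:-→d5:-→d6:-→d7:-→d8:H3→d9:-→d10:-→d11:-→d12:-→d13:-→d14:-→d15:-→d16:-→d17:-→d18:-→d19:-→d20:-→d21:-→d22:-→d23:-→d24:H0 -> H0
  add 253.33.140.160/28 -> H3 at depth 28
  add 9.227.113.192/28 -> H0 at depth 28
  lookup 9.224.0.36: bits 00001001111000 walk d0:-→d1:-→d2:-→d3:-→d4:-→d5:-→d6:-→d7:-→d8:-→d9:-→d10:-→d11:H1→d12:H0→d13:-→d14:- -> H0
  lookup 253.32.0.10: bits 111111010010000 walk d0:-→d1:-→d2:-→d3:-→d4:-→d5:-→d6:-→d7:-→d8:-→d9:-→d10:-→d11:-→d12:H0→d13:-→d14:-→d15:- -> H0
  - 193.231.35.0/24 clear@24
  add 253.33.140.0/24 -> H1 at depth 24
  lookup 83.80.125.97: bits 0 walk d0:-→d1:- -> no-route
  add 253.32.0.0/12 -> H0 at depth 12
  add 148.6.54.96/29 -> H3 at depth 29

== LOOKUPS ==
["H2","H0","H3","H3","H2","H2","H0","H0","H0","no-route"]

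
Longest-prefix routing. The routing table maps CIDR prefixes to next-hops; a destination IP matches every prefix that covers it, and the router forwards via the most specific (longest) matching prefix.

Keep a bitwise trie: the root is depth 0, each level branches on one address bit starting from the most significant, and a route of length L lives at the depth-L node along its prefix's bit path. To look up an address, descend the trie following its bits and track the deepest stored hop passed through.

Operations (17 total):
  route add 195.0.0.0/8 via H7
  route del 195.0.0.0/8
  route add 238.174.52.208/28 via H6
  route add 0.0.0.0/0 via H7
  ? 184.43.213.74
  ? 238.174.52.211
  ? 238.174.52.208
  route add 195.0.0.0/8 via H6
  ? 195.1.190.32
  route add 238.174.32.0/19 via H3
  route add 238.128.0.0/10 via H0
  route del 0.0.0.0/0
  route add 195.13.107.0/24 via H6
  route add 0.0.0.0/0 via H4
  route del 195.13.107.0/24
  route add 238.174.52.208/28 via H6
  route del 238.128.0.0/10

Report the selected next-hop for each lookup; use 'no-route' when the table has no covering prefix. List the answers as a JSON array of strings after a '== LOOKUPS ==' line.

Trace:
  add 195.0.0.0/8 -> H7 at depth 8
  del 195.0.0.0/8 (clear depth 8)
  add 238.174.52.208/28 -> H6 at depth 28
  add 0.0.0.0/0 -> H7 at depth 0
  lookup 184.43.213.74: bits 1 walk d0:H7→d1:- -> H7
  lookup 238.174.52.211: bits 1110111010101110001101001101 walk d0:H7→d1:-→d2:-→d3:-→d4:-→d5:-→d6:-→d7:-→d8:-→d9:-→d10:-→d11:-→d12:-→d13:-→d14:-→d15:-→d16:-→d17:-→d18:-→d19:-→d20:-→d21:-→d22:-→d23:-→d24:-→d25:-→d26:-→d27:-→d28:H6 -> H6
  lookup 238.174.52.208: bits 1110111010101110001101001101 walk d0:H7→d1:-→d2:-→d3:-→d4:-→d5:-→d6:-→d7:-→d8:-→d9:-→d10:-→d11:-→d12:-→d13:-→d14:-→d15:-→d16:-→d17:-→d18:-→d19:-→d20:-→d21:-→d22:-→d23:-→d24:-→d25:-→d26:-→d27:-→d28:H6 -> H6
  add 195.0.0.0/8 -> H6 at depth 8
  lookup 195.1.190.32: bits 11000011 walk d0:H7→d1:-→d2:-→d3:-→d4:-→d5:-→d6:-→d7:-→d8:H6 -> H6
  add 238.174.32.0/19 -> H3 at depth 19
  add 238.128.0.0/10 -> H0 at depth 10
  del 0.0.0.0/0 (clear depth 0)
  add 195.13.107.0/24 -> H6 at depth 24
  add 0.0.0.0/0 -> H4 at depth 0
  del 195.13.107.0/24 (clear depth 24)
  add 238.174.52.208/28 -> H6 at depth 28
  del 238.128.0.0/10 (clear depth 10)

== LOOKUPS ==
["H7","H6","H6","H6"]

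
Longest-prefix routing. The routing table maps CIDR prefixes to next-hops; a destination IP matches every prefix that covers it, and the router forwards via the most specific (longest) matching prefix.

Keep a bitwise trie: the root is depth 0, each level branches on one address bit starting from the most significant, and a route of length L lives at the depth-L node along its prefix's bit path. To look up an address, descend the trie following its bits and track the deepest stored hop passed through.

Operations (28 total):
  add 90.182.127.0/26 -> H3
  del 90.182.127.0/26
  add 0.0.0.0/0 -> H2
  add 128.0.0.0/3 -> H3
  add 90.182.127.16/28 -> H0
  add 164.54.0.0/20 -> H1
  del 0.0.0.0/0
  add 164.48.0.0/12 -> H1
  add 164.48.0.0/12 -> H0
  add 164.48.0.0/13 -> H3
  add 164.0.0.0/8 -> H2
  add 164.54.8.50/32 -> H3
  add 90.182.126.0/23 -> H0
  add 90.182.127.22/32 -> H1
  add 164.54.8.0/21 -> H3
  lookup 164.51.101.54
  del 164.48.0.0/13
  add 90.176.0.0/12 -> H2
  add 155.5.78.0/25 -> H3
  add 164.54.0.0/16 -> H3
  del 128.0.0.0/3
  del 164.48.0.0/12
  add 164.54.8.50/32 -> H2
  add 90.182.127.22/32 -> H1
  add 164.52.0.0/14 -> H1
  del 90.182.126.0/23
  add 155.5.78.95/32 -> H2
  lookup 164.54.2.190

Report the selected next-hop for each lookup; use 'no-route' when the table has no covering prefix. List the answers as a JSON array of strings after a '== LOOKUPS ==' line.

Process each operation:
  + 90.182.127.0/26 (H3) depth=26
  del 90.182.127.0/26 (clear depth 26)
  + 0.0.0.0/0 (H2) depth=0
  + 128.0.0.0/3 (H3) depth=3
  + 90.182.127.16/28 (H0) depth=28
  + 164.54.0.0/20 (H1) depth=20
  del 0.0.0.0/0 (clear depth 0)
  + 164.48.0.0/12 (H1) depth=12
  + 164.48.0.0/12 (H0) depth=12
  + 164.48.0.0/13 (H3) depth=13
  + 164.0.0.0/8 (H2) depth=8
  + 164.54.8.50/32 (H3) depth=32
  + 90.182.126.0/23 (H0) depth=23
  + 90.182.127.22/32 (H1) depth=32
  + 164.54.8.0/21 (H3) depth=21
  ? 164.51.101.54  path d0:-→d1:-→d2:-→d3:-→d4:-→d5:-→d6:-→d7:-→d8:H2→d9:-→d10:-→d11:-→d12:H0→d13:H3  best=H3
  del 164.48.0.0/13 (clear depth 13)
  + 90.176.0.0/12 (H2) depth=12
  + 155.5.78.0/25 (H3) depth=25
  + 164.54.0.0/16 (H3) depth=16
  del 128.0.0.0/3 (clear depth 3)
  del 164.48.0.0/12 (clear depth 12)
  + 164.54.8.50/32 (H2) depth=32
  + 90.182.127.22/32 (H1) depth=32
  + 164.52.0.0/14 (H1) depth=14
  del 90.182.126.0/23 (clear depth 23)
  + 155.5.78.95/32 (H2) depth=32
  ? 164.54.2.190  path d0:-→d1:-→d2:-→d3:-→d4:-→d5:-→d6:-→d7:-→d8:H2→d9:-→d10:-→d11:-→d12:-→d13:-→d14:H1→d15:-→d16:H3→d17:-→d18:-→d19:-→d20:H1  best=H1

== LOOKUPS ==
["H3","H1"]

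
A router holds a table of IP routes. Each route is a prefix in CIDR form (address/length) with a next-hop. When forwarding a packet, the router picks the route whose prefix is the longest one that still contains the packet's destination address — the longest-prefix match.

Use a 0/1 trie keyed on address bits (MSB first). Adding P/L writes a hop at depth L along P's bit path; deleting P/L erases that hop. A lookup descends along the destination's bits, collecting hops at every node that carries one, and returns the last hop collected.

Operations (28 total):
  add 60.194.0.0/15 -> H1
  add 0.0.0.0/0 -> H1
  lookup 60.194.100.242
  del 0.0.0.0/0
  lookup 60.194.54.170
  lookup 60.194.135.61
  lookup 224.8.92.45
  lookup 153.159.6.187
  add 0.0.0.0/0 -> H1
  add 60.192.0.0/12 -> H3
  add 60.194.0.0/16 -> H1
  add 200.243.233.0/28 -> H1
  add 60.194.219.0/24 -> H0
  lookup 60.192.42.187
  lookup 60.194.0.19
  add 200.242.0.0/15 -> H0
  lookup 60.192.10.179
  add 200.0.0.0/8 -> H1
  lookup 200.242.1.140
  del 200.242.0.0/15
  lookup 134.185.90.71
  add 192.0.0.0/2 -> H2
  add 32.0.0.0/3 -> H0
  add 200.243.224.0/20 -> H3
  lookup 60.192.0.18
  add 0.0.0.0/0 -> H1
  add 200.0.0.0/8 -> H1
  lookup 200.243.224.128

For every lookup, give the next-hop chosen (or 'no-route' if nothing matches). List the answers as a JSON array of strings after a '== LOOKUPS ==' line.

Apply in order:
  + 60.194.0.0/15 (H1) depth=15
  + 0.0.0.0/0 (H1) depth=0
  Q 60.194.100.242: descend 001111001100001 ; hops seen [H1,H1] ; pick H1
  - 0.0.0.0/0 clear@0
  Q 60.194.54.170: descend 001111001100001 ; hops seen [H1] ; pick H1
  Q 60.194.135.61: descend 001111001100001 ; hops seen [H1] ; pick H1
  Q 224.8.92.45: descend ε ; hops seen [∅] ; pick no-route
  Q 153.159.6.187: descend ε ; hops seen [∅] ; pick no-route
  + 0.0.0.0/0 (H1) depth=0
  + 60.192.0.0/12 (H3) depth=12
  + 60.194.0.0/16 (H1) depth=16
  + 200.243.233.0/28 (H1) depth=28
  + 60.194.219.0/24 (H0) depth=24
  Q 60.192.42.187: descend 00111100110000 ; hops seen [H1,H3] ; pick H3
  Q 60.194.0.19: descend 0011110011000010 ; hops seen [H1,H3,H1,H1] ; pick H1
  + 200.242.0.0/15 (H0) depth=15
  Q 60.192.10.179: descend 00111100110000 ; hops seen [H1,H3] ; pick H3
  + 200.0.0.0/8 (H1) depth=8
  Q 200.242.1.140: descend 110010001111001 ; hops seen [H1,H1,H0] ; pick H0
  - 200.242.0.0/15 clear@15
  Q 134.185.90.71: descend 1 ; hops seen [H1] ; pick H1
  + 192.0.0.0/2 (H2) depth=2
  + 32.0.0.0/3 (H0) depth=3
  + 200.243.224.0/20 (H3) depth=20
  Q 60.192.0.18: descend 00111100110000 ; hops seen [H1,H0,H3] ; pick H3
  + 0.0.0.0/0 (H1) depth=0
  + 200.0.0.0/8 (H1) depth=8
  Q 200.243.224.128: descend 11001000111100111110 ; hops seen [H1,H2,H1,H3] ; pick H3

== LOOKUPS ==
["H1","H1","H1","no-route","no-route","H3","H1","H3","H0","H1","H3","H3"]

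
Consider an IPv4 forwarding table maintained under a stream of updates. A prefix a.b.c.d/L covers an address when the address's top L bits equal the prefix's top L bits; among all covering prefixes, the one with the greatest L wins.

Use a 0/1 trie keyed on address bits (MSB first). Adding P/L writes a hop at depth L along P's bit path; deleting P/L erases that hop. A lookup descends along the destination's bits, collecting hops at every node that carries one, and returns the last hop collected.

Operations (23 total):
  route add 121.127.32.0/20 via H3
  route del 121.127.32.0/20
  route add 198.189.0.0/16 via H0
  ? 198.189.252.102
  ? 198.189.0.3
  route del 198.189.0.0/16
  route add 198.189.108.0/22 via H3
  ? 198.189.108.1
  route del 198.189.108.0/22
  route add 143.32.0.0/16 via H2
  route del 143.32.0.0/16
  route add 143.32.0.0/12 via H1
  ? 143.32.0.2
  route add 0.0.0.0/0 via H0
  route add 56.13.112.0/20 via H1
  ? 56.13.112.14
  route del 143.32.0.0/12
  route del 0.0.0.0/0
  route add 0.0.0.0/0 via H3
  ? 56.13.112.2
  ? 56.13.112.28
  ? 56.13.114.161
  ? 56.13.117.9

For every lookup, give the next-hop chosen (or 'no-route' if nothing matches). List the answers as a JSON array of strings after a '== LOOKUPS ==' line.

Apply in order:
  add 121.127.32.0/20 -> H3 at depth 20
  del 121.127.32.0/20 (clear depth 20)
  add 198.189.0.0/16 -> H0 at depth 16
  ? 198.189.252.102  path d0:-→d1:-→d2:-→d3:-→d4:-→d5:-→d6:-→d7:-→d8:-→d9:-→d10:-→d11:-→d12:-→d13:-→d14:-→d15:-→d16:H0  best=H0
  ? 198.189.0.3  path d0:-→d1:-→d2:-→d3:-→d4:-→d5:-→d6:-→d7:-→d8:-→d9:-→d10:-→d11:-→d12:-→d13:-→d14:-→d15:-→d16:H0  best=H0
  del 198.189.0.0/16 (clear depth 16)
  add 198.189.108.0/22 -> H3 at depth 22
  ? 198.189.108.1  path d0:-→d1:-→d2:-→d3:-→d4:-→d5:-→d6:-→d7:-→d8:-→d9:-→d10:-→d11:-→d12:-→d13:-→d14:-→d15:-→d16:-→d17:-→d18:-→d19:-→d20:-→d21:-→d22:H3  best=H3
  del 198.189.108.0/22 (clear depth 22)
  add 143.32.0.0/16 -> H2 at depth 16
  del 143.32.0.0/16 (clear depth 16)
  add 143.32.0.0/12 -> H1 at depth 12
  ? 143.32.0.2  path d0:-→d1:-→d2:-→d3:-→d4:-→d5:-→d6:-→d7:-→d8:-→d9:-→d10:-→d11:-→d12:H1→d13:-→d14:-→d15:-→d16:-  best=H1
  add 0.0.0.0/0 -> H0 at depth 0
  add 56.13.112.0/20 -> H1 at depth 20
  ? 56.13.112.14  path d0:H0→d1:-→d2:-→d3:-→d4:-→d5:-→d6:-→d7:-→d8:-→d9:-→d10:-→d11:-→d12:-→d13:-→d14:-→d15:-→d16:-→d17:-→d18:-→d19:-→d20:H1  best=H1
  del 143.32.0.0/12 (clear depth 12)
  del 0.0.0.0/0 (clear depth 0)
  add 0.0.0.0/0 -> H3 at depth 0
  ? 56.13.112.2  path d0:H3→d1:-→d2:-→d3:-→d4:-→d5:-→d6:-→d7:-→d8:-→d9:-→d10:-→d11:-→d12:-→d13:-→d14:-→d15:-→d16:-→d17:-→d18:-→d19:-→d20:H1  best=H1
  ? 56.13.112.28  path d0:H3→d1:-→d2:-→d3:-→d4:-→d5:-→d6:-→d7:-→d8:-→d9:-→d10:-→d11:-→d12:-→d13:-→d14:-→d15:-→d16:-→d17:-→d18:-→d19:-→d20:H1  best=H1
  ? 56.13.114.161  path d0:H3→d1:-→d2:-→d3:-→d4:-→d5:-→d6:-→d7:-→d8:-→d9:-→d10:-→d11:-→d12:-→d13:-→d14:-→d15:-→d16:-→d17:-→d18:-→d19:-→d20:H1  best=H1
  ? 56.13.117.9  path d0:H3→d1:-→d2:-→d3:-→d4:-→d5:-→d6:-→d7:-→d8:-→d9:-→d10:-→d11:-→d12:-→d13:-→d14:-→d15:-→d16:-→d17:-→d18:-→d19:-→d20:H1  best=H1

== LOOKUPS ==
["H0","H0","H3","H1","H1","H1","H1","H1","H1"]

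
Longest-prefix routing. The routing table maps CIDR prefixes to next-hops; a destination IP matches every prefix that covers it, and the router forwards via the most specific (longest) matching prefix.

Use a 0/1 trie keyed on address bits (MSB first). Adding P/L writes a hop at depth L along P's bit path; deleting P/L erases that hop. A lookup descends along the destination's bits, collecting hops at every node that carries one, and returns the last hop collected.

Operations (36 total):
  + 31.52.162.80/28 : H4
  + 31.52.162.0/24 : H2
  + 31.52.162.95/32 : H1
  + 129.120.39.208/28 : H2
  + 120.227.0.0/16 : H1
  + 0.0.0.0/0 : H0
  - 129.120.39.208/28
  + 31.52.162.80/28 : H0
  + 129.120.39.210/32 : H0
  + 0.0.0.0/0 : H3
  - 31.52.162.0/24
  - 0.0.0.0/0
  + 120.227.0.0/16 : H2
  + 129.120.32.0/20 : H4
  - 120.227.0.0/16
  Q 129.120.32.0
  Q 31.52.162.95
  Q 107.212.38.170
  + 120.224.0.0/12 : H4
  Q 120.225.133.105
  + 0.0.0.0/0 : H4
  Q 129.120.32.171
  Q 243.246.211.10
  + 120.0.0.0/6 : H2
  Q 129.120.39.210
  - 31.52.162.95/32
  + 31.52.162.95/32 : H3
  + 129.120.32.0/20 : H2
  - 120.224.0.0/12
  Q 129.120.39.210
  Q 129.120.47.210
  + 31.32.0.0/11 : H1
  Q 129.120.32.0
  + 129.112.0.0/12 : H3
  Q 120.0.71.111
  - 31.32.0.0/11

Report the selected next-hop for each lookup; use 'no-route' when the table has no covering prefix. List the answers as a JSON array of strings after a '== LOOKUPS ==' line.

Apply in order:
  + 31.52.162.80/28 (H4) depth=28
  + 31.52.162.0/24 (H2) depth=24
  + 31.52.162.95/32 (H1) depth=32
  + 129.120.39.208/28 (H2) depth=28
  + 120.227.0.0/16 (H1) depth=16
  + 0.0.0.0/0 (H0) depth=0
  del 129.120.39.208/28 (clear depth 28)
  + 31.52.162.80/28 (H0) depth=28
  + 129.120.39.210/32 (H0) depth=32
  + 0.0.0.0/0 (H3) depth=0
  del 31.52.162.0/24 (clear depth 24)
  del 0.0.0.0/0 (clear depth 0)
  + 120.227.0.0/16 (H2) depth=16
  + 129.120.32.0/20 (H4) depth=20
  del 120.227.0.0/16 (clear depth 16)
  lookup 129.120.32.0: bits 100000010111100000100 walk d0:-→d1:-→d2:-→d3:-→d4:-→d5:-→d6:-→d7:-→d8:-→d9:-→d10:-→d11:-→d12:-→d13:-→d14:-→d15:-→d16:-→d17:-→d18:-→d19:-→d20:H4→d21:- -> H4
  lookup 31.52.162.95: bits 00011111001101001010001001011111 walk d0:-→d1:-→d2:-→d3:-→d4:-→d5:-→d6:-→d7:-→d8:-→d9:-→d10:-→d11:-→d12:-→d13:-→d14:-→d15:-→d16:-→d17:-→d18:-→d19:-→d20:-→d21:-→d22:-→d23:-→d24:-→d25:-→d26:-→d27:-→d28:H0→d29:-→d30:-→d31:-→d32:H1 -> H1
  lookup 107.212.38.170: bits 011 walk d0:-→d1:-→d2:-→d3:- -> no-route
  + 120.224.0.0/12 (H4) depth=12
  lookup 120.225.133.105: bits 01111000111000 walk d0:-→d1:-→d2:-→d3:-→d4:-→d5:-→d6:-→d7:-→d8:-→d9:-→d10:-→d11:-→d12:H4→d13:-→d14:- -> H4
  + 0.0.0.0/0 (H4) depth=0
  lookup 129.120.32.171: bits 100000010111100000100 walk d0:H4→d1:-→d2:-→d3:-→d4:-→d5:-→d6:-→d7:-→d8:-→d9:-→d10:-→d11:-→d12:-→d13:-→d14:-→d15:-→d16:-→d17:-→d18:-→d19:-→d20:H4→d21:- -> H4
  lookup 243.246.211.10: bits 1 walk d0:H4→d1:- -> H4
  + 120.0.0.0/6 (H2) depth=6
  lookup 129.120.39.210: bits 10000001011110000010011111010010 walk d0:H4→d1:-→d2:-→d3:-→d4:-→d5:-→d6:-→d7:-→d8:-→d9:-→d10:-→d11:-→d12:-→d13:-→d14:-→d15:-→d16:-→d17:-→d18:-→d19:-→d20:H4→d21:-→d22:-→d23:-→d24:-→d25:-→d26:-→d27:-→d28:-→d29:-→d30:-→d31:-→d32:H0 -> H0
  del 31.52.162.95/32 (clear depth 32)
  + 31.52.162.95/32 (H3) depth=32
  + 129.120.32.0/20 (H2) depth=20
  del 120.224.0.0/12 (clear depth 12)
  lookup 129.120.39.210: bits 10000001011110000010011111010010 walk d0:H4→d1:-→d2:-→d3:-→d4:-→d5:-→d6:-→d7:-→d8:-→d9:-→d10:-→d11:-→d12:-→d13:-→d14:-→d15:-→d16:-→d17:-→d18:-→d19:-→d20:H2→d21:-→d22:-→d23:-→d24:-→d25:-→d26:-→d27:-→d28:-→d29:-→d30:-→d31:-→d32:H0 -> H0
  lookup 129.120.47.210: bits 10000001011110000010 walk d0:H4→d1:-→d2:-→d3:-→d4:-→d5:-→d6:-→d7:-→d8:-→d9:-→d10:-→d11:-→d12:-→d13:-→d14:-→d15:-→d16:-→d17:-→d18:-→d19:-→d20:H2 -> H2
  + 31.32.0.0/11 (H1) depth=11
  lookup 129.120.32.0: bits 100000010111100000100 walk d0:H4→d1:-→d2:-→d3:-→d4:-→d5:-→d6:-→d7:-→d8:-→d9:-→d10:-→d11:-→d12:-→d13:-→d14:-→d15:-→d16:-→d17:-→d18:-→d19:-→d20:H2→d21:- -> H2
  + 129.112.0.0/12 (H3) depth=12
  lookup 120.0.71.111: bits 01111000 walk d0:H4→d1:-→d2:-→d3:-→d4:-→d5:-→d6:H2→d7:-→d8:- -> H2
  del 31.32.0.0/11 (clear depth 11)

== LOOKUPS ==
["H4","H1","no-route","H4","H4","H4","H0","H0","H2","H2","H2"]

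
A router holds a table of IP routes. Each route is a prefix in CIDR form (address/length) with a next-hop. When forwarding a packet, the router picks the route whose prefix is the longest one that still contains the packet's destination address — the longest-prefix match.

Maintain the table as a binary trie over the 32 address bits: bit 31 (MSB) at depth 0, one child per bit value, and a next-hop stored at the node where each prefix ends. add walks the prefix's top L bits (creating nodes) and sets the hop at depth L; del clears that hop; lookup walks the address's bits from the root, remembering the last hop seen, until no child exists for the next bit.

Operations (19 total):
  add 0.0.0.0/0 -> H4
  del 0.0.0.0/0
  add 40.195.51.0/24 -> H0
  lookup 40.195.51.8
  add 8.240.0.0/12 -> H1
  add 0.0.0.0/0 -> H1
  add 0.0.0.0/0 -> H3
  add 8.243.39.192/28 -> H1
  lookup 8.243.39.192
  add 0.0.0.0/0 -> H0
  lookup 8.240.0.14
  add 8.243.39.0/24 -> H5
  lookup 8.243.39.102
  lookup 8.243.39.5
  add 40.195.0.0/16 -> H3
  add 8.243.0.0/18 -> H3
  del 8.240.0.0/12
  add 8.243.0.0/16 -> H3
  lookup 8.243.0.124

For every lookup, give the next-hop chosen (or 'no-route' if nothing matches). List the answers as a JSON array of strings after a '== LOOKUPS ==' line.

Process each operation:
  + 0.0.0.0/0 (H4) depth=0
  - 0.0.0.0/0 clear@0
  + 40.195.51.0/24 (H0) depth=24
  ? 40.195.51.8  path d0:-→d1:-→d2:-→d3:-→d4:-→d5:-→d6:-→d7:-→d8:-→d9:-→d10:-→d11:-→d12:-→d13:-→d14:-→d15:-→d16:-→d17:-→d18:-→d19:-→d20:-→d21:-→d22:-→d23:-→d24:H0  best=H0
  + 8.240.0.0/12 (H1) depth=12
  + 0.0.0.0/0 (H1) depth=0
  + 0.0.0.0/0 (H3) depth=0
  + 8.243.39.192/28 (H1) depth=28
  ? 8.243.39.192  path d0:H3→d1:-→d2:-→d3:-→d4:-→d5:-→d6:-→d7:-→d8:-→d9:-→d10:-→d11:-→d12:H1→d13:-→d14:-→d15:-→d16:-→d17:-→d18:-→d19:-→d20:-→d21:-→d22:-→d23:-→d24:-→d25:-→d26:-→d27:-→d28:H1  best=H1
  + 0.0.0.0/0 (H0) depth=0
  ? 8.240.0.14  path d0:H0→d1:-→d2:-→d3:-→d4:-→d5:-→d6:-→d7:-→d8:-→d9:-→d10:-→d11:-→d12:H1→d13:-→d14:-  best=H1
  + 8.243.39.0/24 (H5) depth=24
  ? 8.243.39.102  path d0:H0→d1:-→d2:-→d3:-→d4:-→d5:-→d6:-→d7:-→d8:-→d9:-→d10:-→d11:-→d12:H1→d13:-→d14:-→d15:-→d16:-→d17:-→d18:-→d19:-→d20:-→d21:-→d22:-→d23:-→d24:H5  best=H5
  ? 8.243.39.5  path d0:H0→d1:-→d2:-→d3:-→d4:-→d5:-→d6:-→d7:-→d8:-→d9:-→d10:-→d11:-→d12:H1→d13:-→d14:-→d15:-→d16:-→d17:-→d18:-→d19:-→d20:-→d21:-→d22:-→d23:-→d24:H5  best=H5
  + 40.195.0.0/16 (H3) depth=16
  + 8.243.0.0/18 (H3) depth=18
  - 8.240.0.0/12 clear@12
  + 8.243.0.0/16 (H3) depth=16
  ? 8.243.0.124  path d0:H0→d1:-→d2:-→d3:-→d4:-→d5:-→d6:-→d7:-→d8:-→d9:-→d10:-→d11:-→d12:-→d13:-→d14:-→d15:-→d16:H3→d17:-→d18:H3  best=H3

== LOOKUPS ==
["H0","H1","H1","H5","H5","H3"]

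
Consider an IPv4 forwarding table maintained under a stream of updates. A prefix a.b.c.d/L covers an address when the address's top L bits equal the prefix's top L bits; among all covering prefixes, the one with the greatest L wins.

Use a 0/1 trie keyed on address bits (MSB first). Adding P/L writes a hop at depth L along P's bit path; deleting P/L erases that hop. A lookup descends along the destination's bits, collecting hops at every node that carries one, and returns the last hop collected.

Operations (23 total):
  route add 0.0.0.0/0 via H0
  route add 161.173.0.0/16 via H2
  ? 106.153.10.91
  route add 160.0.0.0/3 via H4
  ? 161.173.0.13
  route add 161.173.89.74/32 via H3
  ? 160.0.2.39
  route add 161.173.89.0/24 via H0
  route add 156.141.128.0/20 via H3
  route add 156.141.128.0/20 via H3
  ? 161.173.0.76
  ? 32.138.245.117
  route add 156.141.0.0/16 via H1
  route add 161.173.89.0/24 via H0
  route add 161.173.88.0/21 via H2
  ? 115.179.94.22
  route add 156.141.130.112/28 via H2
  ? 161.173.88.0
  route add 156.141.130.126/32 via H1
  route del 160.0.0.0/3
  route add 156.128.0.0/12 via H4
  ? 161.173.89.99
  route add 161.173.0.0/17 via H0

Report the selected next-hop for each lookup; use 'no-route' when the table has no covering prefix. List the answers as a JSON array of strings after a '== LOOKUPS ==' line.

Process each operation:
  + 0.0.0.0/0 (H0) depth=0
  + 161.173.0.0/16 (H2) depth=16
  ? 106.153.10.91  path d0:H0  best=H0
  + 160.0.0.0/3 (H4) depth=3
  ? 161.173.0.13  path d0:H0→d1:-→d2:-→d3:H4→d4:-→d5:-→d6:-→d7:-→d8:-→d9:-→d10:-→d11:-→d12:-→d13:-→d14:-→d15:-→d16:H2  best=H2
  + 161.173.89.74/32 (H3) depth=32
  ? 160.0.2.39  path d0:H0→d1:-→d2:-→d3:H4→d4:-→d5:-→d6:-→d7:-  best=H4
  + 161.173.89.0/24 (H0) depth=24
  + 156.141.128.0/20 (H3) depth=20
  + 156.141.128.0/20 (H3) depth=20
  ? 161.173.0.76  path d0:H0→d1:-→d2:-→d3:H4→d4:-→d5:-→d6:-→d7:-→d8:-→d9:-→d10:-→d11:-→d12:-→d13:-→d14:-→d15:-→d16:H2→d17:-  best=H2
  ? 32.138.245.117  path d0:H0  best=H0
  + 156.141.0.0/16 (H1) depth=16
  + 161.173.89.0/24 (H0) depth=24
  + 161.173.88.0/21 (H2) depth=21
  ? 115.179.94.22  path d0:H0  best=H0
  + 156.141.130.112/28 (H2) depth=28
  ? 161.173.88.0  path d0:H0→d1:-→d2:-→d3:H4→d4:-→d5:-→d6:-→d7:-→d8:-→d9:-→d10:-→d11:-→d12:-→d13:-→d14:-→d15:-→d16:H2→d17:-→d18:-→d19:-→d20:-→d21:H2→d22:-→d23:-  best=H2
  + 156.141.130.126/32 (H1) depth=32
  - 160.0.0.0/3 clear@3
  + 156.128.0.0/12 (H4) depth=12
  ? 161.173.89.99  path d0:H0→d1:-→d2:-→d3:-→d4:-→d5:-→d6:-→d7:-→d8:-→d9:-→d10:-→d11:-→d12:-→d13:-→d14:-→d15:-→d16:H2→d17:-→d18:-→d19:-→d20:-→d21:H2→d22:-→d23:-→d24:H0→d25:-→d26:-  best=H0
  + 161.173.0.0/17 (H0) depth=17

== LOOKUPS ==
["H0","H2","H4","H2","H0","H0","H2","H0"]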